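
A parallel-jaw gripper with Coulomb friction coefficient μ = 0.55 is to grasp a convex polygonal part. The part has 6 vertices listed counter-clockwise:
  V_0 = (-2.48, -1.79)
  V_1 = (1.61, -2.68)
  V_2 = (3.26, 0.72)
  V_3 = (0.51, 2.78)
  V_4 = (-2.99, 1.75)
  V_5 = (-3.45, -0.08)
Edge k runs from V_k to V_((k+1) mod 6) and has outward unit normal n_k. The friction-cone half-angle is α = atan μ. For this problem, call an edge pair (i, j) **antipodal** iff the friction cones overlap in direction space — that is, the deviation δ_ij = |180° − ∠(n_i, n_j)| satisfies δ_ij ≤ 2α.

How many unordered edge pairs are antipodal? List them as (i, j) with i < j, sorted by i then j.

α = atan 0.55 = 28.81°;  2α = 57.62°
n_0 = (-0.2126, -0.9771)
n_1 = (+0.8997, -0.4366)
n_2 = (+0.5995, +0.8003)
n_3 = (-0.2823, +0.9593)
n_4 = (-0.9698, +0.2438)
n_5 = (-0.8698, -0.4934)
  (0,1): δ = 103.61°  ·
  (0,2): δ = 24.56°  ✓
  (0,3): δ = 28.67°  ✓
  (0,4): δ = 88.17°  ·
  (0,5): δ = 131.84°  ·
  (1,2): δ = 100.95°  ·
  (1,3): δ = 47.71°  ✓
  (1,4): δ = 11.78°  ✓
  (1,5): δ = 55.45°  ✓
  (2,3): δ = 126.77°  ·
  (2,4): δ = 67.27°  ·
  (2,5): δ = 23.60°  ✓
  (3,4): δ = 120.51°  ·
  (3,5): δ = 76.83°  ·
  (4,5): δ = 136.33°  ·
antipodal pairs: 6

count = 6; pairs: (0,2), (0,3), (1,3), (1,4), (1,5), (2,5)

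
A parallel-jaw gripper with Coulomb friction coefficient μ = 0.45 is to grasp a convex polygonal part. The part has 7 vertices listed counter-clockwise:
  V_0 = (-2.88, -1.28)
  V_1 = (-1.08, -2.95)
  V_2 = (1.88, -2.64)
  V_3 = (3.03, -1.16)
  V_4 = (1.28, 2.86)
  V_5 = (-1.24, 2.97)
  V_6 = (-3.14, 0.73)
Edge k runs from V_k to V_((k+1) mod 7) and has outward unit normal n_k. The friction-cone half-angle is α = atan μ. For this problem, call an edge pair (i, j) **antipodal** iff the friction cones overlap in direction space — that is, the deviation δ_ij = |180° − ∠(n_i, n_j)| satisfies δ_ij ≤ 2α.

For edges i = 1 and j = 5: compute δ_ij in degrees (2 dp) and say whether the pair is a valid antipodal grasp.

α = atan 0.45 = 24.23°;  2α = 48.46°
edge 1: e_1 = (+2.96, +0.31);  n_1 = (+0.1042, -0.9946)
edge 5: e_5 = (-1.90, -2.24);  n_5 = (-0.7626, +0.6469)
∠(n_1, n_5) = 136.28°
δ = |180° − 136.28°| = 43.72°
43.72° ≤ 2α = 48.46°  →  valid

δ = 43.72°, valid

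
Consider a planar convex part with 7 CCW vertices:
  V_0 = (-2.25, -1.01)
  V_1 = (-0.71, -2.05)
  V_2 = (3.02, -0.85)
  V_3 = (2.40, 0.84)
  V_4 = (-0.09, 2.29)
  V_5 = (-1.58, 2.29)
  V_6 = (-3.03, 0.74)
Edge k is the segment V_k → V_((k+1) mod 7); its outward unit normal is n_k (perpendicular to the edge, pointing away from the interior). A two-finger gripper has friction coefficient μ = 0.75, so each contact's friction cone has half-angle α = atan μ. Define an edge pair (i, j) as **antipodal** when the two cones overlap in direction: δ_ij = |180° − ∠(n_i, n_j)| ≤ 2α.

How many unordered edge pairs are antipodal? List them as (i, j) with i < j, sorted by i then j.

α = atan 0.75 = 36.87°;  2α = 73.74°
n_0 = (-0.5597, -0.8287)
n_1 = (+0.3063, -0.9519)
n_2 = (+0.9388, +0.3444)
n_3 = (+0.5032, +0.8642)
n_4 = (+0.0000, +1.0000)
n_5 = (-0.7303, +0.6832)
n_6 = (-0.9134, -0.4071)
  (0,1): δ = 128.13°  ·
  (0,2): δ = 35.82°  ✓
  (0,3): δ = 3.82°  ✓
  (0,4): δ = 34.03°  ✓
  (0,5): δ = 80.94°  ·
  (0,6): δ = 148.06°  ·
  (1,2): δ = 87.69°  ·
  (1,3): δ = 48.05°  ✓
  (1,4): δ = 17.83°  ✓
  (1,5): δ = 29.08°  ✓
  (1,6): δ = 96.19°  ·
  (2,3): δ = 140.36°  ·
  (2,4): δ = 110.15°  ·
  (2,5): δ = 63.24°  ✓
  (2,6): δ = 3.88°  ✓
  (3,4): δ = 149.79°  ·
  (3,5): δ = 102.88°  ·
  (3,6): δ = 35.76°  ✓
  (4,5): δ = 133.09°  ·
  (4,6): δ = 65.98°  ✓
  (5,6): δ = 112.89°  ·
antipodal pairs: 10

count = 10; pairs: (0,2), (0,3), (0,4), (1,3), (1,4), (1,5), (2,5), (2,6), (3,6), (4,6)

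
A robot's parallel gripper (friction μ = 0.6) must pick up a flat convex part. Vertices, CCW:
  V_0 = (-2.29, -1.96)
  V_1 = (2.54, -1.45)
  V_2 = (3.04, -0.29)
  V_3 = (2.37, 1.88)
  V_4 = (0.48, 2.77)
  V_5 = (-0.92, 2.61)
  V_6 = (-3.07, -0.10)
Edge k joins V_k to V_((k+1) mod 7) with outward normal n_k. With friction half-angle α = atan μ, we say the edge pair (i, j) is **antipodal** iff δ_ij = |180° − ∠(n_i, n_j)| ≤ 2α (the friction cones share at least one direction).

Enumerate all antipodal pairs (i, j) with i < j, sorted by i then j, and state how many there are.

α = atan 0.6 = 30.96°;  2α = 61.93°
n_0 = (+0.1050, -0.9945)
n_1 = (+0.9183, -0.3958)
n_2 = (+0.9555, +0.2950)
n_3 = (+0.4260, +0.9047)
n_4 = (-0.1135, +0.9935)
n_5 = (-0.7834, +0.6215)
n_6 = (-0.9222, -0.3867)
  (0,1): δ = 119.35°  ·
  (0,2): δ = 78.87°  ·
  (0,3): δ = 31.24°  ✓
  (0,4): δ = 0.49°  ✓
  (0,5): δ = 45.55°  ✓
  (0,6): δ = 106.72°  ·
  (1,2): δ = 139.52°  ·
  (1,3): δ = 91.90°  ·
  (1,4): δ = 60.16°  ✓
  (1,5): δ = 15.11°  ✓
  (1,6): δ = 46.07°  ✓
  (2,3): δ = 132.37°  ·
  (2,4): δ = 100.64°  ·
  (2,5): δ = 55.59°  ✓
  (2,6): δ = 5.59°  ✓
  (3,4): δ = 148.26°  ·
  (3,5): δ = 103.21°  ·
  (3,6): δ = 42.03°  ✓
  (4,5): δ = 134.95°  ·
  (4,6): δ = 73.77°  ·
  (5,6): δ = 118.82°  ·
antipodal pairs: 9

count = 9; pairs: (0,3), (0,4), (0,5), (1,4), (1,5), (1,6), (2,5), (2,6), (3,6)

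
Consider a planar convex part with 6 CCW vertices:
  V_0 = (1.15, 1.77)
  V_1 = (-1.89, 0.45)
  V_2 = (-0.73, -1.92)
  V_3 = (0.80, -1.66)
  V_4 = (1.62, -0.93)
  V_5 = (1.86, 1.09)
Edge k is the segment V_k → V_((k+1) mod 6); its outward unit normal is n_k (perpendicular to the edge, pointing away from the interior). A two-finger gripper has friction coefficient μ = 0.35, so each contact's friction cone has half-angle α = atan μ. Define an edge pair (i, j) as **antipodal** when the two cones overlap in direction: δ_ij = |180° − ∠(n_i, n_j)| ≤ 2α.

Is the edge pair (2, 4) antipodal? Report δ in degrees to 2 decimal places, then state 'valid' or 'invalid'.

δ = 106.42°, invalid

α = atan 0.35 = 19.29°;  2α = 38.58°
edge 2: e_2 = (+1.53, +0.26);  n_2 = (+0.1675, -0.9859)
edge 4: e_4 = (+0.24, +2.02);  n_4 = (+0.9930, -0.1180)
∠(n_2, n_4) = 73.58°
δ = |180° − 73.58°| = 106.42°
106.42° > 2α = 38.58°  →  invalid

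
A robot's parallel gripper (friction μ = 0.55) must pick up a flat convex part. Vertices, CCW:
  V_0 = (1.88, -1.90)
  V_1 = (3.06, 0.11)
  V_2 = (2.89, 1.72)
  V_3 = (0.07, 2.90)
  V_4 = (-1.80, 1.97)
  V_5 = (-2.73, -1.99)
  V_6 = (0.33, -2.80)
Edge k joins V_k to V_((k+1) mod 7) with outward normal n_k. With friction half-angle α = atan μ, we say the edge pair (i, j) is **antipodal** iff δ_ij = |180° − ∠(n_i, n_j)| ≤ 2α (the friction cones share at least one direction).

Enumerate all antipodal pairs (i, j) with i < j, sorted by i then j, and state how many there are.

α = atan 0.55 = 28.81°;  2α = 57.62°
n_0 = (+0.8624, -0.5063)
n_1 = (+0.9945, +0.1050)
n_2 = (+0.3860, +0.9225)
n_3 = (-0.4453, +0.8954)
n_4 = (-0.9735, +0.2286)
n_5 = (-0.2559, -0.9667)
n_6 = (+0.5021, -0.8648)
  (0,1): δ = 143.56°  ·
  (0,2): δ = 82.29°  ·
  (0,3): δ = 33.14°  ✓
  (0,4): δ = 17.20°  ✓
  (0,5): δ = 105.59°  ·
  (0,6): δ = 150.56°  ·
  (1,2): δ = 118.73°  ·
  (1,3): δ = 69.59°  ·
  (1,4): δ = 19.24°  ✓
  (1,5): δ = 69.15°  ·
  (1,6): δ = 114.11°  ·
  (2,3): δ = 130.85°  ·
  (2,4): δ = 80.51°  ·
  (2,5): δ = 7.88°  ✓
  (2,6): δ = 52.85°  ✓
  (3,4): δ = 129.66°  ·
  (3,5): δ = 41.27°  ✓
  (3,6): δ = 3.70°  ✓
  (4,5): δ = 91.61°  ·
  (4,6): δ = 46.64°  ✓
  (5,6): δ = 135.03°  ·
antipodal pairs: 8

count = 8; pairs: (0,3), (0,4), (1,4), (2,5), (2,6), (3,5), (3,6), (4,6)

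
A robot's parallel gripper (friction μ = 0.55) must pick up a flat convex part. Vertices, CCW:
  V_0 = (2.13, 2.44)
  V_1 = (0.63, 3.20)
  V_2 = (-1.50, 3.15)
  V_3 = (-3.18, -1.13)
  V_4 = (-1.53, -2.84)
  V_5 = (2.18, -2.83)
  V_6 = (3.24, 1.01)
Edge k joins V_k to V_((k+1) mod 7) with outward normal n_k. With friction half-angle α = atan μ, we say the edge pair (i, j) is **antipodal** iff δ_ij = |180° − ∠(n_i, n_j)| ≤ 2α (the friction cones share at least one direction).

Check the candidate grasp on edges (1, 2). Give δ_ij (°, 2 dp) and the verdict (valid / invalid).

α = atan 0.55 = 28.81°;  2α = 57.62°
edge 1: e_1 = (-2.13, -0.05);  n_1 = (-0.0235, +0.9997)
edge 2: e_2 = (-1.68, -4.28);  n_2 = (-0.9309, +0.3654)
∠(n_1, n_2) = 67.22°
δ = |180° − 67.22°| = 112.78°
112.78° > 2α = 57.62°  →  invalid

δ = 112.78°, invalid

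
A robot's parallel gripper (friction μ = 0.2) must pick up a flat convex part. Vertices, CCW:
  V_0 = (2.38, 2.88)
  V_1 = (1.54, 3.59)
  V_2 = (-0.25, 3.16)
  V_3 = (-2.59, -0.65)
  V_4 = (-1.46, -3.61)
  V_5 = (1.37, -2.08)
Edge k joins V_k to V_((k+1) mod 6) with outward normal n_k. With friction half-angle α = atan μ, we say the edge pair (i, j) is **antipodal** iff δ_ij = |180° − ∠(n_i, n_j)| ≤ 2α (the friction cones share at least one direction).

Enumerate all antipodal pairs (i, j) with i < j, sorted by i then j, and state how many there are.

α = atan 0.2 = 11.31°;  2α = 22.62°
n_0 = (+0.6455, +0.7637)
n_1 = (-0.2336, +0.9723)
n_2 = (-0.8521, +0.5233)
n_3 = (-0.9342, -0.3567)
n_4 = (+0.4756, -0.8797)
n_5 = (+0.9799, -0.1995)
  (0,1): δ = 126.29°  ·
  (0,2): δ = 81.35°  ·
  (0,3): δ = 28.90°  ·
  (0,4): δ = 68.60°  ·
  (0,5): δ = 118.70°  ·
  (1,2): δ = 135.06°  ·
  (1,3): δ = 82.61°  ·
  (1,4): δ = 14.89°  ✓
  (1,5): δ = 64.98°  ·
  (2,3): δ = 127.55°  ·
  (2,4): δ = 30.05°  ·
  (2,5): δ = 20.05°  ✓
  (3,4): δ = 82.50°  ·
  (3,5): δ = 32.40°  ·
  (4,5): δ = 129.91°  ·
antipodal pairs: 2

count = 2; pairs: (1,4), (2,5)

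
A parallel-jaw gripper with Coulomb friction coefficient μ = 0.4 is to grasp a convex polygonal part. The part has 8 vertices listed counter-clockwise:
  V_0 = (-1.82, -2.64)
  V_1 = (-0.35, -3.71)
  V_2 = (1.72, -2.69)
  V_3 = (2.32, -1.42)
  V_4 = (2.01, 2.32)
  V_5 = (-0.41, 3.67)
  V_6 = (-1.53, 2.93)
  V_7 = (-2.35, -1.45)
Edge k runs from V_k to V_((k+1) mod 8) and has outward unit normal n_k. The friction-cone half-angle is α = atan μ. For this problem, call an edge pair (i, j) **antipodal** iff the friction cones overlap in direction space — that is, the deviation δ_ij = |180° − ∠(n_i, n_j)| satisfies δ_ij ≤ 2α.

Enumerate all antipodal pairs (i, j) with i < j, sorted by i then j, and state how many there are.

count = 7; pairs: (0,4), (1,5), (2,5), (2,6), (3,6), (3,7), (4,7)

α = atan 0.4 = 21.80°;  2α = 43.60°
n_0 = (-0.5885, -0.8085)
n_1 = (+0.4420, -0.8970)
n_2 = (+0.9042, -0.4272)
n_3 = (+0.9966, +0.0826)
n_4 = (+0.4872, +0.8733)
n_5 = (-0.5513, +0.8343)
n_6 = (-0.9829, +0.1840)
n_7 = (-0.9135, -0.4069)
  (0,1): δ = 117.72°  ·
  (0,2): δ = 79.24°  ·
  (0,3): δ = 49.21°  ·
  (0,4): δ = 6.90°  ✓
  (0,5): δ = 69.50°  ·
  (0,6): δ = 115.45°  ·
  (0,7): δ = 150.06°  ·
  (1,2): δ = 141.52°  ·
  (1,3): δ = 111.49°  ·
  (1,4): δ = 55.39°  ·
  (1,5): δ = 7.22°  ✓
  (1,6): δ = 53.16°  ·
  (1,7): δ = 87.78°  ·
  (2,3): δ = 149.97°  ·
  (2,4): δ = 93.87°  ·
  (2,5): δ = 31.26°  ✓
  (2,6): δ = 14.68°  ✓
  (2,7): δ = 49.30°  ·
  (3,4): δ = 123.89°  ·
  (3,5): δ = 61.28°  ·
  (3,6): δ = 15.34°  ✓
  (3,7): δ = 19.27°  ✓
  (4,5): δ = 117.39°  ·
  (4,6): δ = 71.45°  ·
  (4,7): δ = 36.84°  ✓
  (5,6): δ = 134.06°  ·
  (5,7): δ = 99.45°  ·
  (6,7): δ = 145.39°  ·
antipodal pairs: 7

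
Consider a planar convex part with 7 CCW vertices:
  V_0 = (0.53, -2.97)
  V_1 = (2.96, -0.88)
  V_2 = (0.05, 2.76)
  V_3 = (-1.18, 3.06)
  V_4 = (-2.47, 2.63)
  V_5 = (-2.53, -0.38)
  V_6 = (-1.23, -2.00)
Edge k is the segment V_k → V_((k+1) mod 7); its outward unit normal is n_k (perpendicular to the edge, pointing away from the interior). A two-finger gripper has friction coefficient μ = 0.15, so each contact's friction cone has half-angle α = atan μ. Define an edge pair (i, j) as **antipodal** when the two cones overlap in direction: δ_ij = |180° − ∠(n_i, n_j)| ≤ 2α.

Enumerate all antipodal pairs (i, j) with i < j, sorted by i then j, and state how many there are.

count = 2; pairs: (1,5), (2,6)

α = atan 0.15 = 8.53°;  2α = 17.06°
n_0 = (+0.6521, -0.7582)
n_1 = (+0.7811, +0.6244)
n_2 = (+0.2370, +0.9715)
n_3 = (-0.3162, +0.9487)
n_4 = (-0.9998, +0.0199)
n_5 = (-0.7799, -0.6259)
n_6 = (-0.4827, -0.8758)
  (0,1): δ = 92.06°  ·
  (0,2): δ = 54.41°  ·
  (0,3): δ = 22.26°  ·
  (0,4): δ = 48.16°  ·
  (0,5): δ = 88.05°  ·
  (0,6): δ = 110.44°  ·
  (1,2): δ = 142.35°  ·
  (1,3): δ = 110.21°  ·
  (1,4): δ = 39.78°  ·
  (1,5): δ = 0.11°  ✓
  (1,6): δ = 22.50°  ·
  (2,3): δ = 147.86°  ·
  (2,4): δ = 77.43°  ·
  (2,5): δ = 37.55°  ·
  (2,6): δ = 15.15°  ✓
  (3,4): δ = 109.58°  ·
  (3,5): δ = 69.69°  ·
  (3,6): δ = 47.30°  ·
  (4,5): δ = 140.11°  ·
  (4,6): δ = 117.72°  ·
  (5,6): δ = 157.61°  ·
antipodal pairs: 2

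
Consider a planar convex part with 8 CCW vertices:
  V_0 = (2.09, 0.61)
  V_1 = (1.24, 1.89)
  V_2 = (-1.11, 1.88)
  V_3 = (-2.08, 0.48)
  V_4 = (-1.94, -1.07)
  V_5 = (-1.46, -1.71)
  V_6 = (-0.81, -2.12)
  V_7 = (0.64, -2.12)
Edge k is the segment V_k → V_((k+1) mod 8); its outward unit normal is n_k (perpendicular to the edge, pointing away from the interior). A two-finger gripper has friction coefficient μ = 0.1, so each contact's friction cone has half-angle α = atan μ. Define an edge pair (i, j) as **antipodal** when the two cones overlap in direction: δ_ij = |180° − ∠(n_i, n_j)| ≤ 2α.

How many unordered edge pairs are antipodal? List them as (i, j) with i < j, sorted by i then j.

count = 3; pairs: (0,4), (1,6), (2,7)

α = atan 0.1 = 5.71°;  2α = 11.42°
n_0 = (+0.8331, +0.5532)
n_1 = (-0.0043, +1.0000)
n_2 = (-0.8220, +0.5695)
n_3 = (-0.9959, -0.0900)
n_4 = (-0.8000, -0.6000)
n_5 = (-0.5335, -0.8458)
n_6 = (+0.0000, -1.0000)
n_7 = (+0.8832, -0.4691)
  (0,1): δ = 123.34°  ·
  (0,2): δ = 68.30°  ·
  (0,3): δ = 28.43°  ·
  (0,4): δ = 3.28°  ✓
  (0,5): δ = 24.17°  ·
  (0,6): δ = 56.41°  ·
  (0,7): δ = 118.44°  ·
  (1,2): δ = 124.96°  ·
  (1,3): δ = 85.08°  ·
  (1,4): δ = 53.37°  ·
  (1,5): δ = 32.49°  ·
  (1,6): δ = 0.24°  ✓
  (1,7): δ = 61.78°  ·
  (2,3): δ = 140.12°  ·
  (2,4): δ = 108.41°  ·
  (2,5): δ = 87.53°  ·
  (2,6): δ = 55.28°  ·
  (2,7): δ = 6.74°  ✓
  (3,4): δ = 148.29°  ·
  (3,5): δ = 127.40°  ·
  (3,6): δ = 95.16°  ·
  (3,7): δ = 33.14°  ·
  (4,5): δ = 159.11°  ·
  (4,6): δ = 126.87°  ·
  (4,7): δ = 64.84°  ·
  (5,6): δ = 147.76°  ·
  (5,7): δ = 85.73°  ·
  (6,7): δ = 117.97°  ·
antipodal pairs: 3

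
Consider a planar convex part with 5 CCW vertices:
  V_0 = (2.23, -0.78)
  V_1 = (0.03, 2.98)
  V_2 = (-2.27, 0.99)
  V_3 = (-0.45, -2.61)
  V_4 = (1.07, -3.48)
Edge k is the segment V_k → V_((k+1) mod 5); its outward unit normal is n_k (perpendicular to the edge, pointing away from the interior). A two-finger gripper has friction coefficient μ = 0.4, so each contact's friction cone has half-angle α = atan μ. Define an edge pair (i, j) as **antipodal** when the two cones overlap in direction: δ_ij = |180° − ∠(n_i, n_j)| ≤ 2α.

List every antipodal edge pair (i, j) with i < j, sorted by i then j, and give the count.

α = atan 0.4 = 21.80°;  2α = 43.60°
n_0 = (+0.8631, +0.5050)
n_1 = (-0.6543, +0.7562)
n_2 = (-0.8924, -0.4512)
n_3 = (-0.4968, -0.8679)
n_4 = (+0.9188, -0.3947)
  (0,1): δ = 79.47°  ·
  (0,2): δ = 3.51°  ✓
  (0,3): δ = 29.88°  ✓
  (0,4): δ = 126.42°  ·
  (1,2): δ = 104.05°  ·
  (1,3): δ = 70.65°  ·
  (1,4): δ = 25.88°  ✓
  (2,3): δ = 146.60°  ·
  (2,4): δ = 50.07°  ·
  (3,4): δ = 83.46°  ·
antipodal pairs: 3

count = 3; pairs: (0,2), (0,3), (1,4)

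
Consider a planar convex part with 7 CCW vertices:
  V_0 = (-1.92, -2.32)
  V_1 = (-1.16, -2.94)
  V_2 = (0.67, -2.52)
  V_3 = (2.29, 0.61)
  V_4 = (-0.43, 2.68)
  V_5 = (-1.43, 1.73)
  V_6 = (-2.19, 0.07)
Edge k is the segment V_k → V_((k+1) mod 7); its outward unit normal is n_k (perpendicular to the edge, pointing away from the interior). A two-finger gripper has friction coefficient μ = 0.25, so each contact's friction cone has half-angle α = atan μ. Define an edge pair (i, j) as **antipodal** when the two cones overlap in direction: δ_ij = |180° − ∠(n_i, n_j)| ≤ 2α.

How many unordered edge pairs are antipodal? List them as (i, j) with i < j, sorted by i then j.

α = atan 0.25 = 14.04°;  2α = 28.07°
n_0 = (-0.6321, -0.7749)
n_1 = (+0.2237, -0.9747)
n_2 = (+0.8881, -0.4597)
n_3 = (+0.6056, +0.7958)
n_4 = (-0.6887, +0.7250)
n_5 = (-0.9092, +0.4163)
n_6 = (-0.9937, -0.1123)
  (0,1): δ = 127.87°  ·
  (0,2): δ = 78.16°  ·
  (0,3): δ = 1.94°  ✓
  (0,4): δ = 82.74°  ·
  (0,5): δ = 104.61°  ·
  (0,6): δ = 135.65°  ·
  (1,2): δ = 130.29°  ·
  (1,3): δ = 50.20°  ·
  (1,4): δ = 30.61°  ·
  (1,5): δ = 52.47°  ·
  (1,6): δ = 83.52°  ·
  (2,3): δ = 99.91°  ·
  (2,4): δ = 19.10°  ✓
  (2,5): δ = 2.77°  ✓
  (2,6): δ = 33.81°  ·
  (3,4): δ = 99.20°  ·
  (3,5): δ = 77.33°  ·
  (3,6): δ = 46.28°  ·
  (4,5): δ = 158.13°  ·
  (4,6): δ = 127.09°  ·
  (5,6): δ = 148.95°  ·
antipodal pairs: 3

count = 3; pairs: (0,3), (2,4), (2,5)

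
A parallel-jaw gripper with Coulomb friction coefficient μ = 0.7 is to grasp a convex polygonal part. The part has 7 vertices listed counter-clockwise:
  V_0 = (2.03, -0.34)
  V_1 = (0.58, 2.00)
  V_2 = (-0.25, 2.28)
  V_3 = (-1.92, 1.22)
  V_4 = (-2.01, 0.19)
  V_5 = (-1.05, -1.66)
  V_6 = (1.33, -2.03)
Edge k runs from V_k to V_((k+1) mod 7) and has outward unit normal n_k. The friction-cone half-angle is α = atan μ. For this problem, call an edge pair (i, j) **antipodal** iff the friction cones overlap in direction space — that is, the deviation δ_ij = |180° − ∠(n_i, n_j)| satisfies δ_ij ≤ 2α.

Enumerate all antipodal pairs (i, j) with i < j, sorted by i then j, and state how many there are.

α = atan 0.7 = 34.99°;  2α = 69.98°
n_0 = (+0.8500, +0.5267)
n_1 = (+0.3197, +0.9475)
n_2 = (-0.5359, +0.8443)
n_3 = (-0.9962, +0.0870)
n_4 = (-0.8876, -0.4606)
n_5 = (-0.1536, -0.9881)
n_6 = (+0.9239, -0.3827)
  (0,1): δ = 140.43°  ·
  (0,2): δ = 89.38°  ·
  (0,3): δ = 36.78°  ✓
  (0,4): δ = 4.36°  ✓
  (0,5): δ = 49.38°  ✓
  (0,6): δ = 125.72°  ·
  (1,2): δ = 128.95°  ·
  (1,3): δ = 76.35°  ·
  (1,4): δ = 43.93°  ✓
  (1,5): δ = 9.81°  ✓
  (1,6): δ = 86.14°  ·
  (2,3): δ = 127.40°  ·
  (2,4): δ = 94.98°  ·
  (2,5): δ = 41.24°  ✓
  (2,6): δ = 35.10°  ✓
  (3,4): δ = 147.58°  ·
  (3,5): δ = 93.84°  ·
  (3,6): δ = 17.51°  ✓
  (4,5): δ = 126.26°  ·
  (4,6): δ = 49.93°  ✓
  (5,6): δ = 103.66°  ·
antipodal pairs: 9

count = 9; pairs: (0,3), (0,4), (0,5), (1,4), (1,5), (2,5), (2,6), (3,6), (4,6)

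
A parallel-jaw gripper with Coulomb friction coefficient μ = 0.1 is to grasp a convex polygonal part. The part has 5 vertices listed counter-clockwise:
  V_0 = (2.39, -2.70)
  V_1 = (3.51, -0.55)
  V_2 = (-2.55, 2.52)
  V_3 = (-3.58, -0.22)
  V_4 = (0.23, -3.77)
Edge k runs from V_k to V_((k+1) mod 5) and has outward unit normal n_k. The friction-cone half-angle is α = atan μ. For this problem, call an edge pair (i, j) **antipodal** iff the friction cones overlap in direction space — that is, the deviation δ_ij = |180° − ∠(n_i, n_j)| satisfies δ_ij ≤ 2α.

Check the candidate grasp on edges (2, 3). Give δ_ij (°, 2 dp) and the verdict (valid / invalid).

δ = 112.37°, invalid

α = atan 0.1 = 5.71°;  2α = 11.42°
edge 2: e_2 = (-1.03, -2.74);  n_2 = (-0.9360, +0.3519)
edge 3: e_3 = (+3.81, -3.55);  n_3 = (-0.6817, -0.7316)
∠(n_2, n_3) = 67.63°
δ = |180° − 67.63°| = 112.37°
112.37° > 2α = 11.42°  →  invalid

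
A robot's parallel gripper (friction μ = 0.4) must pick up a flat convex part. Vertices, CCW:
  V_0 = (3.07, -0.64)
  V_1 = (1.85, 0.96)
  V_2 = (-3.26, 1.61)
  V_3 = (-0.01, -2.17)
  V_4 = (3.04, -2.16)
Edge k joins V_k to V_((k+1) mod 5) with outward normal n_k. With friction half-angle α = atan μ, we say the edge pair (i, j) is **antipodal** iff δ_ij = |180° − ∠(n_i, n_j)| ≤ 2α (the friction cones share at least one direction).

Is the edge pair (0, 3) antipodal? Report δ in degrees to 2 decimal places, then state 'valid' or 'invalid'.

α = atan 0.4 = 21.80°;  2α = 43.60°
edge 0: e_0 = (-1.22, +1.60);  n_0 = (+0.7952, +0.6063)
edge 3: e_3 = (+3.05, +0.01);  n_3 = (+0.0033, -1.0000)
∠(n_0, n_3) = 127.14°
δ = |180° − 127.14°| = 52.86°
52.86° > 2α = 43.60°  →  invalid

δ = 52.86°, invalid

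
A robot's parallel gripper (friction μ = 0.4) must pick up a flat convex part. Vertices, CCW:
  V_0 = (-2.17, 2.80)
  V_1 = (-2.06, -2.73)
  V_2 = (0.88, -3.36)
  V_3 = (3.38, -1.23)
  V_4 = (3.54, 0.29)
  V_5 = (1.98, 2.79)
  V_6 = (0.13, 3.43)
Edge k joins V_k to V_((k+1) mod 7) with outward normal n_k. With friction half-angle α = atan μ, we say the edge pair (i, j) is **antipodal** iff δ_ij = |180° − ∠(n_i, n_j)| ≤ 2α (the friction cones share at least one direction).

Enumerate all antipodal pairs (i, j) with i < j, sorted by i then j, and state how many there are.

count = 5; pairs: (0,3), (0,4), (1,5), (1,6), (2,6)

α = atan 0.4 = 21.80°;  2α = 43.60°
n_0 = (-0.9998, -0.0199)
n_1 = (-0.2095, -0.9778)
n_2 = (+0.6485, -0.7612)
n_3 = (+0.9945, -0.1047)
n_4 = (+0.8484, +0.5294)
n_5 = (+0.3269, +0.9450)
n_6 = (-0.2642, +0.9645)
  (0,1): δ = 103.23°  ·
  (0,2): δ = 50.71°  ·
  (0,3): δ = 7.15°  ✓
  (0,4): δ = 30.82°  ✓
  (0,5): δ = 69.78°  ·
  (0,6): δ = 104.18°  ·
  (1,2): δ = 127.47°  ·
  (1,3): δ = 83.91°  ·
  (1,4): δ = 45.94°  ·
  (1,5): δ = 6.99°  ✓
  (1,6): δ = 27.41°  ✓
  (2,3): δ = 136.44°  ·
  (2,4): δ = 98.47°  ·
  (2,5): δ = 59.51°  ·
  (2,6): δ = 25.11°  ✓
  (3,4): δ = 142.03°  ·
  (3,5): δ = 103.07°  ·
  (3,6): δ = 68.67°  ·
  (4,5): δ = 141.05°  ·
  (4,6): δ = 106.65°  ·
  (5,6): δ = 145.60°  ·
antipodal pairs: 5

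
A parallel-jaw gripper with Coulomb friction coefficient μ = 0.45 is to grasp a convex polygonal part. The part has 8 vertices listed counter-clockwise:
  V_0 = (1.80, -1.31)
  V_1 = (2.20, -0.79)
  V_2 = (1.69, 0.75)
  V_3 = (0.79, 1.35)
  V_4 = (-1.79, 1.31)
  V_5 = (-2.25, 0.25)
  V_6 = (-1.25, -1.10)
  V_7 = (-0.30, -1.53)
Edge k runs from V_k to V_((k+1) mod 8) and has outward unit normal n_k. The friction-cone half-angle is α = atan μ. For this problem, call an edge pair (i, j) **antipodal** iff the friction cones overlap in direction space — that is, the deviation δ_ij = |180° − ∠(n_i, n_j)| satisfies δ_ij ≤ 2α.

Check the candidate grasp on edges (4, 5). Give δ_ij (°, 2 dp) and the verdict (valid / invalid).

δ = 120.01°, invalid

α = atan 0.45 = 24.23°;  2α = 48.46°
edge 4: e_4 = (-0.46, -1.06);  n_4 = (-0.9173, +0.3981)
edge 5: e_5 = (+1.00, -1.35);  n_5 = (-0.8036, -0.5952)
∠(n_4, n_5) = 59.99°
δ = |180° − 59.99°| = 120.01°
120.01° > 2α = 48.46°  →  invalid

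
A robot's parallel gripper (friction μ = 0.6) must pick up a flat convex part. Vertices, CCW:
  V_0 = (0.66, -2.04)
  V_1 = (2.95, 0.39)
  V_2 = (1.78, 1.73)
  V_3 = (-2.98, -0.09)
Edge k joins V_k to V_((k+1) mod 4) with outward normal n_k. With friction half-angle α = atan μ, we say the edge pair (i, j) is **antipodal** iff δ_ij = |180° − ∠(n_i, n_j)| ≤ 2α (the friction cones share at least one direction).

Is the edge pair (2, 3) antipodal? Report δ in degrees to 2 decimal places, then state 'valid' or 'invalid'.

α = atan 0.6 = 30.96°;  2α = 61.93°
edge 2: e_2 = (-4.76, -1.82);  n_2 = (-0.3571, +0.9341)
edge 3: e_3 = (+3.64, -1.95);  n_3 = (-0.4722, -0.8815)
∠(n_2, n_3) = 130.90°
δ = |180° − 130.90°| = 49.10°
49.10° ≤ 2α = 61.93°  →  valid

δ = 49.10°, valid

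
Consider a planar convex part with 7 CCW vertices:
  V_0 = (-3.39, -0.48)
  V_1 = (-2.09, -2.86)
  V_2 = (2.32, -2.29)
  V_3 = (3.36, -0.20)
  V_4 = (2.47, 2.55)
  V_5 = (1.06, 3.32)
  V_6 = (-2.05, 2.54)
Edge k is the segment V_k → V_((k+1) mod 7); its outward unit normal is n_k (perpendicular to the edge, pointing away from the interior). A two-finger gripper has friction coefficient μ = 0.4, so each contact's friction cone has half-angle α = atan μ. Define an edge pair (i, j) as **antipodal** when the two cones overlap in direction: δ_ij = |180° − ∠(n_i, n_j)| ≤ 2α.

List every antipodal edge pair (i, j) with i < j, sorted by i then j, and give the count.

α = atan 0.4 = 21.80°;  2α = 43.60°
n_0 = (-0.8776, -0.4794)
n_1 = (+0.1282, -0.9918)
n_2 = (+0.8953, -0.4455)
n_3 = (+0.9514, +0.3079)
n_4 = (+0.4793, +0.8777)
n_5 = (-0.2433, +0.9700)
n_6 = (-0.9141, +0.4056)
  (0,1): δ = 111.28°  ·
  (0,2): δ = 55.10°  ·
  (0,3): δ = 10.71°  ✓
  (0,4): δ = 32.72°  ✓
  (0,5): δ = 75.44°  ·
  (0,6): δ = 127.43°  ·
  (1,2): δ = 123.82°  ·
  (1,3): δ = 79.43°  ·
  (1,4): δ = 36.00°  ✓
  (1,5): δ = 6.71°  ✓
  (1,6): δ = 58.71°  ·
  (2,3): δ = 135.61°  ·
  (2,4): δ = 92.18°  ·
  (2,5): δ = 49.47°  ·
  (2,6): δ = 2.53°  ✓
  (3,4): δ = 136.57°  ·
  (3,5): δ = 93.85°  ·
  (3,6): δ = 41.86°  ✓
  (4,5): δ = 137.28°  ·
  (4,6): δ = 85.29°  ·
  (5,6): δ = 128.01°  ·
antipodal pairs: 6

count = 6; pairs: (0,3), (0,4), (1,4), (1,5), (2,6), (3,6)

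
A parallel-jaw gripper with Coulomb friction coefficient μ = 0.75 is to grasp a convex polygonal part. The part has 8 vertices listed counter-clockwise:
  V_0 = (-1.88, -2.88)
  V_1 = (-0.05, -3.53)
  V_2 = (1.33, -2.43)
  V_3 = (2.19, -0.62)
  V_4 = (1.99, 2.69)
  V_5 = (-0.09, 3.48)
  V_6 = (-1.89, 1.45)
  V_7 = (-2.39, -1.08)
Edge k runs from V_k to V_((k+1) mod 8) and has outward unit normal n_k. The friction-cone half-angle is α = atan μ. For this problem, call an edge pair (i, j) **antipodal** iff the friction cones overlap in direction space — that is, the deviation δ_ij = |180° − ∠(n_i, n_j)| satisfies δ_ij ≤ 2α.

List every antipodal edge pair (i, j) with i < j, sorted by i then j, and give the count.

α = atan 0.75 = 36.87°;  2α = 73.74°
n_0 = (-0.3347, -0.9423)
n_1 = (+0.6233, -0.7820)
n_2 = (+0.9032, -0.4292)
n_3 = (+0.9982, +0.0603)
n_4 = (+0.3551, +0.9348)
n_5 = (-0.7482, +0.6634)
n_6 = (-0.9810, +0.1939)
n_7 = (-0.9621, -0.2726)
  (0,1): δ = 121.89°  ·
  (0,2): δ = 95.86°  ·
  (0,3): δ = 66.99°  ✓
  (0,4): δ = 1.24°  ✓
  (0,5): δ = 67.99°  ✓
  (0,6): δ = 98.38°  ·
  (0,7): δ = 125.37°  ·
  (1,2): δ = 153.97°  ·
  (1,3): δ = 125.10°  ·
  (1,4): δ = 59.36°  ✓
  (1,5): δ = 9.88°  ✓
  (1,6): δ = 40.26°  ✓
  (1,7): δ = 67.26°  ✓
  (2,3): δ = 151.13°  ·
  (2,4): δ = 85.38°  ·
  (2,5): δ = 16.15°  ✓
  (2,6): δ = 14.23°  ✓
  (2,7): δ = 41.23°  ✓
  (3,4): δ = 114.25°  ·
  (3,5): δ = 45.02°  ✓
  (3,6): δ = 14.64°  ✓
  (3,7): δ = 12.36°  ✓
  (4,5): δ = 110.77°  ·
  (4,6): δ = 80.38°  ·
  (4,7): δ = 53.38°  ✓
  (5,6): δ = 149.62°  ·
  (5,7): δ = 122.62°  ·
  (6,7): δ = 153.00°  ·
antipodal pairs: 14

count = 14; pairs: (0,3), (0,4), (0,5), (1,4), (1,5), (1,6), (1,7), (2,5), (2,6), (2,7), (3,5), (3,6), (3,7), (4,7)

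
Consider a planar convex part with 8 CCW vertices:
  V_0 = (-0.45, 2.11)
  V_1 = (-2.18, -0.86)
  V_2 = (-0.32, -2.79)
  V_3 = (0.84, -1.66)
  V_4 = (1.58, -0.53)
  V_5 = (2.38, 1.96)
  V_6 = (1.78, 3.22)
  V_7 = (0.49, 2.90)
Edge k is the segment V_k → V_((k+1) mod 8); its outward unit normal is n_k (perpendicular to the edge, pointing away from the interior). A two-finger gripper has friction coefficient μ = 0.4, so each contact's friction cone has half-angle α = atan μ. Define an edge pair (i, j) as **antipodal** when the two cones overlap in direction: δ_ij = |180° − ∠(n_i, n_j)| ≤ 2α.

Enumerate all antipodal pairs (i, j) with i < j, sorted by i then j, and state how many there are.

α = atan 0.4 = 21.80°;  2α = 43.60°
n_0 = (-0.8641, +0.5033)
n_1 = (-0.7200, -0.6939)
n_2 = (+0.6978, -0.7163)
n_3 = (+0.8366, -0.5478)
n_4 = (+0.9521, -0.3059)
n_5 = (+0.9029, +0.4299)
n_6 = (-0.2408, +0.9706)
n_7 = (-0.6434, +0.7655)
  (0,1): δ = 105.84°  ·
  (0,2): δ = 15.53°  ✓
  (0,3): δ = 3.00°  ✓
  (0,4): δ = 12.41°  ✓
  (0,5): δ = 55.68°  ·
  (0,6): δ = 134.15°  ·
  (0,7): δ = 160.26°  ·
  (1,2): δ = 89.69°  ·
  (1,3): δ = 77.16°  ·
  (1,4): δ = 61.75°  ·
  (1,5): δ = 18.48°  ✓
  (1,6): δ = 59.99°  ·
  (1,7): δ = 86.10°  ·
  (2,3): δ = 167.47°  ·
  (2,4): δ = 152.06°  ·
  (2,5): δ = 108.79°  ·
  (2,6): δ = 30.32°  ✓
  (2,7): δ = 4.20°  ✓
  (3,4): δ = 164.59°  ·
  (3,5): δ = 121.32°  ·
  (3,6): δ = 42.85°  ✓
  (3,7): δ = 16.74°  ✓
  (4,5): δ = 136.73°  ·
  (4,6): δ = 58.26°  ·
  (4,7): δ = 32.14°  ✓
  (5,6): δ = 101.53°  ·
  (5,7): δ = 75.42°  ·
  (6,7): δ = 153.89°  ·
antipodal pairs: 9

count = 9; pairs: (0,2), (0,3), (0,4), (1,5), (2,6), (2,7), (3,6), (3,7), (4,7)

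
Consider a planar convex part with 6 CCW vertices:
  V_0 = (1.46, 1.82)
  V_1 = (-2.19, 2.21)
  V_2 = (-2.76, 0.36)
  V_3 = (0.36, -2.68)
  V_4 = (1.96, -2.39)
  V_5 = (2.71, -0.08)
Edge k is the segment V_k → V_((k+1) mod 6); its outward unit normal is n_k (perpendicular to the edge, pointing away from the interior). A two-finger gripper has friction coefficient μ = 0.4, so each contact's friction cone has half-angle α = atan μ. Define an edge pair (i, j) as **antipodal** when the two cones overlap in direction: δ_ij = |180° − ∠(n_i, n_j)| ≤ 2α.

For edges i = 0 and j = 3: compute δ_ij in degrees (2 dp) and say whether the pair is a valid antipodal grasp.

α = atan 0.4 = 21.80°;  2α = 43.60°
edge 0: e_0 = (-3.65, +0.39);  n_0 = (+0.1062, +0.9943)
edge 3: e_3 = (+1.60, +0.29);  n_3 = (+0.1783, -0.9840)
∠(n_0, n_3) = 163.63°
δ = |180° − 163.63°| = 16.37°
16.37° ≤ 2α = 43.60°  →  valid

δ = 16.37°, valid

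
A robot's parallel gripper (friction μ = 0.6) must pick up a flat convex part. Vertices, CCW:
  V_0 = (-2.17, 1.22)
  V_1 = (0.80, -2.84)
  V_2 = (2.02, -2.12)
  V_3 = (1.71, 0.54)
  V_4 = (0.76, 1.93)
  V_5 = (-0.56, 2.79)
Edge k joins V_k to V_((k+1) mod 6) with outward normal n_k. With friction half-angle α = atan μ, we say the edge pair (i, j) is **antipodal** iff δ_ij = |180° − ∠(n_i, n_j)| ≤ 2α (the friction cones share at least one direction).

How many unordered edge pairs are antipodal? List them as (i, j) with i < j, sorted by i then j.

α = atan 0.6 = 30.96°;  2α = 61.93°
n_0 = (-0.8071, -0.5904)
n_1 = (+0.5083, -0.8612)
n_2 = (+0.9933, +0.1158)
n_3 = (+0.8256, +0.5643)
n_4 = (+0.5459, +0.8379)
n_5 = (-0.6982, +0.7159)
  (0,1): δ = 95.64°  ·
  (0,2): δ = 29.54°  ✓
  (0,3): δ = 1.84°  ✓
  (0,4): δ = 20.73°  ✓
  (0,5): δ = 98.09°  ·
  (1,2): δ = 113.90°  ·
  (1,3): δ = 86.20°  ·
  (1,4): δ = 63.63°  ·
  (1,5): δ = 13.73°  ✓
  (2,3): δ = 152.30°  ·
  (2,4): δ = 129.73°  ·
  (2,5): δ = 52.37°  ✓
  (3,4): δ = 157.44°  ·
  (3,5): δ = 80.07°  ·
  (4,5): δ = 102.64°  ·
antipodal pairs: 5

count = 5; pairs: (0,2), (0,3), (0,4), (1,5), (2,5)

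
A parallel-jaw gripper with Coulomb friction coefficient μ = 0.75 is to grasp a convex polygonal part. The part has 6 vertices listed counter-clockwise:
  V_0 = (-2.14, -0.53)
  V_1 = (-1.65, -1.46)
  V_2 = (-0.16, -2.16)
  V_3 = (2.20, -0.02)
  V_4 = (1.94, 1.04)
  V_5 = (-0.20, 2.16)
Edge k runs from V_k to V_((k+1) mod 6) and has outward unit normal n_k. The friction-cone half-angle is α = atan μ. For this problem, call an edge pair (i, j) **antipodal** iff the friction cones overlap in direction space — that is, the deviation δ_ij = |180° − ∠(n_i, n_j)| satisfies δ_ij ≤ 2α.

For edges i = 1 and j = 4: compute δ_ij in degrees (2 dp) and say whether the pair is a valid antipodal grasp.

α = atan 0.75 = 36.87°;  2α = 73.74°
edge 1: e_1 = (+1.49, -0.70);  n_1 = (-0.4252, -0.9051)
edge 4: e_4 = (-2.14, +1.12);  n_4 = (+0.4637, +0.8860)
∠(n_1, n_4) = 177.54°
δ = |180° − 177.54°| = 2.46°
2.46° ≤ 2α = 73.74°  →  valid

δ = 2.46°, valid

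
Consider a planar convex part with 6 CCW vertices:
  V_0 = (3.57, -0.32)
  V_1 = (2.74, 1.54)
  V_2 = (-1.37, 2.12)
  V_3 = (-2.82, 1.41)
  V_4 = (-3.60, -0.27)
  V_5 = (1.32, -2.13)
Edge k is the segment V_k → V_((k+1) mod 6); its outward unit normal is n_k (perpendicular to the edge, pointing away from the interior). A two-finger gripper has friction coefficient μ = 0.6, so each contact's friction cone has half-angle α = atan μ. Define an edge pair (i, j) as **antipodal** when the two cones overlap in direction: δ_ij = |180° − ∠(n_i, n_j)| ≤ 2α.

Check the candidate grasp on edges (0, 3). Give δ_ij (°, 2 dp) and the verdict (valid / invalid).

δ = 48.95°, valid

α = atan 0.6 = 30.96°;  2α = 61.93°
edge 0: e_0 = (-0.83, +1.86);  n_0 = (+0.9132, +0.4075)
edge 3: e_3 = (-0.78, -1.68);  n_3 = (-0.9070, +0.4211)
∠(n_0, n_3) = 131.05°
δ = |180° − 131.05°| = 48.95°
48.95° ≤ 2α = 61.93°  →  valid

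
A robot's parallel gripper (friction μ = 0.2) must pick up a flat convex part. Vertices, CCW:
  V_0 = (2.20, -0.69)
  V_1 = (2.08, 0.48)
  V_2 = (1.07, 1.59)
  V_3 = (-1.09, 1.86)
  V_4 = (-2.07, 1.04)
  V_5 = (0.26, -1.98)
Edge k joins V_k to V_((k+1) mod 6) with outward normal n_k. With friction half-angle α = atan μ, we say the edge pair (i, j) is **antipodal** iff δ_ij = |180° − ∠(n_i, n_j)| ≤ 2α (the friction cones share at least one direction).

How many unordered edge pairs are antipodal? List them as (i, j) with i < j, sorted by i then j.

α = atan 0.2 = 11.31°;  2α = 22.62°
n_0 = (+0.9948, +0.1020)
n_1 = (+0.7396, +0.6730)
n_2 = (+0.1240, +0.9923)
n_3 = (-0.6417, +0.7669)
n_4 = (-0.7917, -0.6109)
n_5 = (+0.5537, -0.8327)
  (0,1): δ = 143.56°  ·
  (0,2): δ = 102.98°  ·
  (0,3): δ = 55.94°  ·
  (0,4): δ = 31.80°  ·
  (0,5): δ = 117.77°  ·
  (1,2): δ = 139.42°  ·
  (1,3): δ = 92.38°  ·
  (1,4): δ = 4.65°  ✓
  (1,5): δ = 81.32°  ·
  (2,3): δ = 132.95°  ·
  (2,4): δ = 45.22°  ·
  (2,5): δ = 40.75°  ·
  (3,4): δ = 92.27°  ·
  (3,5): δ = 6.30°  ✓
  (4,5): δ = 94.03°  ·
antipodal pairs: 2

count = 2; pairs: (1,4), (3,5)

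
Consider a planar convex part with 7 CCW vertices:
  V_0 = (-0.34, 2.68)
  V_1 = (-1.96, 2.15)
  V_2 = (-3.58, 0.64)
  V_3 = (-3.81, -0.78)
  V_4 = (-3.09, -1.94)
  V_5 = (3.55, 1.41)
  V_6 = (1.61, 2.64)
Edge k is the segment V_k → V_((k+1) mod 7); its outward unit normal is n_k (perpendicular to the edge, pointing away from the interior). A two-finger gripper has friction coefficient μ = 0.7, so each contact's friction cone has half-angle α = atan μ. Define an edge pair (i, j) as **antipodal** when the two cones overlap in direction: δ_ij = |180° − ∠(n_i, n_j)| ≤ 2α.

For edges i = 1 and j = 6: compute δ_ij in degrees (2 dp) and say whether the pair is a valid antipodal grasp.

δ = 135.84°, invalid

α = atan 0.7 = 34.99°;  2α = 69.98°
edge 1: e_1 = (-1.62, -1.51);  n_1 = (-0.6818, +0.7315)
edge 6: e_6 = (-1.95, +0.04);  n_6 = (+0.0205, +0.9998)
∠(n_1, n_6) = 44.16°
δ = |180° − 44.16°| = 135.84°
135.84° > 2α = 69.98°  →  invalid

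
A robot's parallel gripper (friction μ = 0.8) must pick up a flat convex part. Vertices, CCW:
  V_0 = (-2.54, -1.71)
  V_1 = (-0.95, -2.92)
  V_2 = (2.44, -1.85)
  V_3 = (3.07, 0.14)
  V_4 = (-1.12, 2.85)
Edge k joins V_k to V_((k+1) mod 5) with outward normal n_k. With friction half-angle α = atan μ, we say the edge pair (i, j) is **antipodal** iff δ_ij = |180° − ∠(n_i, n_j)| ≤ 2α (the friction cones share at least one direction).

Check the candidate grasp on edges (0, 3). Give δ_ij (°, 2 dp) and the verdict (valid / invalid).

α = atan 0.8 = 38.66°;  2α = 77.32°
edge 0: e_0 = (+1.59, -1.21);  n_0 = (-0.6056, -0.7958)
edge 3: e_3 = (-4.19, +2.71);  n_3 = (+0.5431, +0.8397)
∠(n_0, n_3) = 175.62°
δ = |180° − 175.62°| = 4.38°
4.38° ≤ 2α = 77.32°  →  valid

δ = 4.38°, valid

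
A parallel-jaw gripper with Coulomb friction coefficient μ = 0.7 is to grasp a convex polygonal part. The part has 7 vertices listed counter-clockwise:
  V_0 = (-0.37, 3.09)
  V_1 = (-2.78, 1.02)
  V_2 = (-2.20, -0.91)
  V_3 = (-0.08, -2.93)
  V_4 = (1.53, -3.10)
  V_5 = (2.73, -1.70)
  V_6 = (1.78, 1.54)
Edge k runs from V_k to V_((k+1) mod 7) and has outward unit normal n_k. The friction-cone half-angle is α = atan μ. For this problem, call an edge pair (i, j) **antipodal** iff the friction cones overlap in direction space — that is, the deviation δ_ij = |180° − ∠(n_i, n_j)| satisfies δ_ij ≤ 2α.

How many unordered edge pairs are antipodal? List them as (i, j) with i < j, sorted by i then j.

count = 10; pairs: (0,3), (0,4), (0,5), (1,4), (1,5), (1,6), (2,5), (2,6), (3,5), (3,6)

α = atan 0.7 = 34.99°;  2α = 69.98°
n_0 = (-0.6516, +0.7586)
n_1 = (-0.9577, -0.2878)
n_2 = (-0.6898, -0.7240)
n_3 = (-0.1050, -0.9945)
n_4 = (+0.7593, -0.6508)
n_5 = (+0.9596, +0.2814)
n_6 = (+0.5848, +0.8112)
  (0,1): δ = 113.93°  ·
  (0,2): δ = 84.28°  ·
  (0,3): δ = 46.69°  ✓
  (0,4): δ = 8.74°  ✓
  (0,5): δ = 65.68°  ✓
  (0,6): δ = 103.55°  ·
  (1,2): δ = 150.34°  ·
  (1,3): δ = 112.75°  ·
  (1,4): δ = 57.33°  ✓
  (1,5): δ = 0.38°  ✓
  (1,6): δ = 37.48°  ✓
  (2,3): δ = 142.41°  ·
  (2,4): δ = 86.98°  ·
  (2,5): δ = 30.04°  ✓
  (2,6): δ = 7.83°  ✓
  (3,4): δ = 124.57°  ·
  (3,5): δ = 67.63°  ✓
  (3,6): δ = 29.76°  ✓
  (4,5): δ = 123.06°  ·
  (4,6): δ = 85.19°  ·
  (5,6): δ = 142.13°  ·
antipodal pairs: 10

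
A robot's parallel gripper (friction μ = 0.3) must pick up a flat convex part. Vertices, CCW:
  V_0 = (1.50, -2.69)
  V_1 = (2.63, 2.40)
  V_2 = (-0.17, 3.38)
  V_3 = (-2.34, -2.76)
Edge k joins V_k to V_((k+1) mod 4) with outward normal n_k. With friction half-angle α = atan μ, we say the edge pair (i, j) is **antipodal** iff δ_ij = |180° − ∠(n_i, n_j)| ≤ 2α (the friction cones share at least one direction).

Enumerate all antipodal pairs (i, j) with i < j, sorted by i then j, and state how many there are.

count = 2; pairs: (0,2), (1,3)

α = atan 0.3 = 16.70°;  2α = 33.40°
n_0 = (+0.9762, -0.2167)
n_1 = (+0.3304, +0.9439)
n_2 = (-0.9428, +0.3332)
n_3 = (+0.0182, -0.9998)
  (0,1): δ = 96.77°  ·
  (0,2): δ = 6.95°  ✓
  (0,3): δ = 103.56°  ·
  (1,2): δ = 90.17°  ·
  (1,3): δ = 20.33°  ✓
  (2,3): δ = 69.49°  ·
antipodal pairs: 2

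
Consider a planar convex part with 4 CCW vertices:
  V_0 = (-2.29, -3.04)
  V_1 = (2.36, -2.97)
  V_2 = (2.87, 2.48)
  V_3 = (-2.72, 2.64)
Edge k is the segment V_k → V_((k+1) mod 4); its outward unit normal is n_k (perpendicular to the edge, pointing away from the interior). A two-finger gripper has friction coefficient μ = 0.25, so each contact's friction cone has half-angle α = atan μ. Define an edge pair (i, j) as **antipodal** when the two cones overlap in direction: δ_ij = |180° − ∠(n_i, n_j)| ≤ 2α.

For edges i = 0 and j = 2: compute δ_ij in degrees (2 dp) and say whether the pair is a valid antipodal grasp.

δ = 2.50°, valid

α = atan 0.25 = 14.04°;  2α = 28.07°
edge 0: e_0 = (+4.65, +0.07);  n_0 = (+0.0151, -0.9999)
edge 2: e_2 = (-5.59, +0.16);  n_2 = (+0.0286, +0.9996)
∠(n_0, n_2) = 177.50°
δ = |180° − 177.50°| = 2.50°
2.50° ≤ 2α = 28.07°  →  valid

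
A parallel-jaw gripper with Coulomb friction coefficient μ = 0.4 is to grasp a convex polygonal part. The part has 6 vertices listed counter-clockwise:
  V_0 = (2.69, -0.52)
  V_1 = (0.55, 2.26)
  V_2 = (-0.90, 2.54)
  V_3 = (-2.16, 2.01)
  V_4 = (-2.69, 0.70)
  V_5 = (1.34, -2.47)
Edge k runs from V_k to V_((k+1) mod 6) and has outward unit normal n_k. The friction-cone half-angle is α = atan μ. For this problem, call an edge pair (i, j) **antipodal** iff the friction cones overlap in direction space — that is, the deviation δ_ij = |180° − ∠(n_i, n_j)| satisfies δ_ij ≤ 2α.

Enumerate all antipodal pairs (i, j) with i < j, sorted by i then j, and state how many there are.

α = atan 0.4 = 21.80°;  2α = 43.60°
n_0 = (+0.7924, +0.6100)
n_1 = (+0.1896, +0.9819)
n_2 = (-0.3877, +0.9218)
n_3 = (-0.9270, +0.3750)
n_4 = (-0.6183, -0.7860)
n_5 = (+0.8222, -0.5692)
  (0,1): δ = 138.52°  ·
  (0,2): δ = 104.78°  ·
  (0,3): δ = 59.62°  ·
  (0,4): δ = 14.22°  ✓
  (0,5): δ = 107.72°  ·
  (1,2): δ = 146.26°  ·
  (1,3): δ = 101.10°  ·
  (1,4): δ = 27.26°  ✓
  (1,5): δ = 66.23°  ·
  (2,3): δ = 134.84°  ·
  (2,4): δ = 61.00°  ·
  (2,5): δ = 32.49°  ✓
  (3,4): δ = 106.16°  ·
  (3,5): δ = 12.67°  ✓
  (4,5): δ = 86.51°  ·
antipodal pairs: 4

count = 4; pairs: (0,4), (1,4), (2,5), (3,5)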